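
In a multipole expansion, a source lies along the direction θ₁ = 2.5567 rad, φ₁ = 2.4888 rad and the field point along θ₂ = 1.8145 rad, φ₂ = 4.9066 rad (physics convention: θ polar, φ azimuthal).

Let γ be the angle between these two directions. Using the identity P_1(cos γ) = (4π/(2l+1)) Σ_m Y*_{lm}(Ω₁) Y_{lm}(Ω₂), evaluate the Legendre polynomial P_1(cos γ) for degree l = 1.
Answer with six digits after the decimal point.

-0.200284

Term-by-term m-sum for l=1 (normalisation 4π/3 = 4.188790):
  [-1]  conj(Y_{1,-1})(Ω₁) = (-0.151531, 0.115863) ; Y_{1,-1}(Ω₂) = (0.064707, 0.328982) ; Δ = (-0.047922, -0.042354)
  [+0]  conj(Y_{1,0})(Ω₁) = (-0.407383, -0.000000) ; Y_{1,0}(Ω₂) = (-0.117899, 0.000000) ; Δ = (0.048030, 0.000000)
  [+1]  conj(Y_{1,1})(Ω₁) = (0.151531, 0.115863) ; Y_{1,1}(Ω₂) = (-0.064707, 0.328982) ; Δ = (-0.047922, 0.042354)
Total Σ_m = (-0.047814, 0.000000). Multiply by 4.188790: (-0.200284, 0.000000). P_1(cos γ) = -0.200284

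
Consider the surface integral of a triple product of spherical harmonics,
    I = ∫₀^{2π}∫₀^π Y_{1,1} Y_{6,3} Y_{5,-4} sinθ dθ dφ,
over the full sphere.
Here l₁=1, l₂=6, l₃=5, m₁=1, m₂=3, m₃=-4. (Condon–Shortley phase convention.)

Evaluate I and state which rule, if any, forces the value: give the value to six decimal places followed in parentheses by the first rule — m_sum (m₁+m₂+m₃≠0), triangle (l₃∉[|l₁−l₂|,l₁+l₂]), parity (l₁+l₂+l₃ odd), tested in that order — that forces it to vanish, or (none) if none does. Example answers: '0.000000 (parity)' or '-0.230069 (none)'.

-0.070770 (none)

Rules hold: Σm=0, L=12 even, 5≤5≤7.
N = 3·13·11 = 429
Δ = 2!·0!·10!/13! = 1/858
Racah Σ t=1..1: t=1:−1/14400 = -1/14400
⇒ 3j(1 6 5; 0 0 0)² = 6/143, sgn +1
Racah Σ t=0..0: t=0:+1/725760 = 1/725760
⇒ 3j(1 6 5; 1 3 -4)² = 1/286, sgn -1
4πI² = N·(3j₀)²·(3jₘ)² = 9/143
I = -1·√(0.0629371/4π) = -0.07076985
No selection rule forces the value: the integral is nonzero (none).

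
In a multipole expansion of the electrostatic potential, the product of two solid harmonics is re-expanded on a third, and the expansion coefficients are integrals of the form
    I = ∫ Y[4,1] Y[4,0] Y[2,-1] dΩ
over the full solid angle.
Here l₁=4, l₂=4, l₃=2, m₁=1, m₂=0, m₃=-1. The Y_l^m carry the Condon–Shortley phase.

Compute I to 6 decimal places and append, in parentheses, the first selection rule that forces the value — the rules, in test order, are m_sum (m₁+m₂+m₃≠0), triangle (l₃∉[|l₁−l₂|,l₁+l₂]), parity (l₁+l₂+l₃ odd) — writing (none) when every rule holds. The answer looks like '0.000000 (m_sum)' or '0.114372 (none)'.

Rules hold: Σm=0, L=10 even, 0≤2≤8.
N = 9·9·5 = 405
Δ = 6!·2!·2!/11! = 1/13860
Racah Σ t=2..4: t=2:+1/192 t=3:−1/36 t=4:+1/192 = -5/288
⇒ 3j(4 4 2; 0 0 0)² = 20/693, sgn -1
Racah Σ t=2..3: t=2:+1/96 t=3:−1/72 = -1/288
⇒ 3j(4 4 2; 1 0 -1)² = 1/462, sgn +1
4πI² = N·(3j₀)²·(3jₘ)² = 150/5929
I = -1·√(0.0252994/4π) = -0.04486937
No selection rule forces the value: the integral is nonzero (none).

-0.044869 (none)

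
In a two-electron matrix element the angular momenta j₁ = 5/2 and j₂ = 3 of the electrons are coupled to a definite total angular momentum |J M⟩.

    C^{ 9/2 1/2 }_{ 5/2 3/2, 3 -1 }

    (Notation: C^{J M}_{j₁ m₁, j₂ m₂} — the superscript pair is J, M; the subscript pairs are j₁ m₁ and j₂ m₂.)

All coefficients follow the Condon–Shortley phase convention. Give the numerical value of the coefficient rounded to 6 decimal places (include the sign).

√[10·1!4!5!/11! · 4!1!2!4!5!4!] = √(184320/77)
  +(−1)^0/∏(0,1,1,2,3,3)! = 1/72  (running 1/72)
  +(−1)^1/∏(1,0,0,1,4,4)! = -1/576  (running 7/576)
⟨..|..⟩ = √(184320/77)·(7/576) = +0.594588

+0.594588  (= +√(35/99))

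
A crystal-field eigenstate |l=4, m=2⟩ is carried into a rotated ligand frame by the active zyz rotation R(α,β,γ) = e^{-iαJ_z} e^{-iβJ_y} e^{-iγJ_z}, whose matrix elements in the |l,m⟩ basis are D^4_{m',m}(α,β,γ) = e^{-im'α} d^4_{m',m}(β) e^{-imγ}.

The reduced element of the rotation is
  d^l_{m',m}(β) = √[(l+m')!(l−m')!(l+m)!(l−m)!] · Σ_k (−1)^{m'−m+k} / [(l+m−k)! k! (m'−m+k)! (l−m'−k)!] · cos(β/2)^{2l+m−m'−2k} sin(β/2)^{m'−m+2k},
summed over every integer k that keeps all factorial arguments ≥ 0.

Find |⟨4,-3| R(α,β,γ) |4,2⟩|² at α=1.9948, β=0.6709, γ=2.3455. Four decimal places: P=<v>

P=0.0012

Split into d^4_{-3,2}(β=0.6709) × two z-phases.
Half-angle: c=0.944262, s=0.329194. N=√(1·5040·720·2)=2693.993318
The bounds max(0,m−m')=5 and min(l+m,l−m')=6 give 2 terms
  k=5: (−1)^0·2693.9933/(240)·0.9443^3·0.3292^5 = +0.036536
  k=6: (−1)^1·2693.9933/(720)·0.9443^1·0.3292^7 = -0.001480
d^4_{-3,2}(0.6709) = +0.036536 -0.001480 = +0.035056
|D^4_{-3,2}|² = |d^4_{-3,2}(β)|² = (+0.035056)² = 0.001229 (the z-rotation phases have unit modulus)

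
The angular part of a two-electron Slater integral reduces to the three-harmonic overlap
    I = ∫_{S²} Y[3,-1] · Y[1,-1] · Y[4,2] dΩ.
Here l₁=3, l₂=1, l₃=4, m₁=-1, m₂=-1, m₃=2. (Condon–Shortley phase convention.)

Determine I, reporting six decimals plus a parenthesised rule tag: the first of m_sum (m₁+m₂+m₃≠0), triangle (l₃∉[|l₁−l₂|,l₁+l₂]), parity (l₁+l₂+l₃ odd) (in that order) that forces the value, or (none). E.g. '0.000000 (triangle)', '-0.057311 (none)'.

0.238414 (none)

Rules hold: Σm=0, L=8 even, 2≤4≤4.
N = 7·3·9 = 189
Δ = 0!·6!·2!/9! = 1/252
Racah Σ t=0..0: t=0:+1/36 = 1/36
⇒ 3j(3 1 4; 0 0 0)² = 4/63, sgn +1
Racah Σ t=0..0: t=0:+1/96 = 1/96
⇒ 3j(3 1 4; -1 -1 2)² = 5/84, sgn +1
4πI² = N·(3j₀)²·(3jₘ)² = 5/7
I = +1·√(0.714286/4π) = 0.23841361
No selection rule forces the value: the integral is nonzero (none).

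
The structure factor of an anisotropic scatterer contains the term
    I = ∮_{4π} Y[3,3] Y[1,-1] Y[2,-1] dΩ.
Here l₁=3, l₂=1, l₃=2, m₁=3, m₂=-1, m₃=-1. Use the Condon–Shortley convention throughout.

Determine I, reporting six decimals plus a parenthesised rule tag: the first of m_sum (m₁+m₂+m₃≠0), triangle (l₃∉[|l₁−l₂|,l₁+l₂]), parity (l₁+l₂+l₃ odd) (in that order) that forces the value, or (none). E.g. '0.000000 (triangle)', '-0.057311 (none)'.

0.000000 (m_sum)

Σmᵢ = 1 ≠ 0, so the φ-integral vanishes; I = 0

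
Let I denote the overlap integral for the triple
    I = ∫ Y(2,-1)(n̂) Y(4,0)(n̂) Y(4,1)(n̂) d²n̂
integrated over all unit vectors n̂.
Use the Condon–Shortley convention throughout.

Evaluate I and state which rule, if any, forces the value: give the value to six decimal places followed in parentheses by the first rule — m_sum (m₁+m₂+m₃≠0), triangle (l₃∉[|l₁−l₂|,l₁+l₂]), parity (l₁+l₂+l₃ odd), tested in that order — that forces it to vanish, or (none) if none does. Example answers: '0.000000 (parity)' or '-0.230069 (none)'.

-0.044869 (none)

m-sum 0 ✓  L=10 even ✓  2≤4≤6 ✓
Π(2lᵢ+1) = 5×9×9 = 405
triangle coeff Δ(2,4,4) = 1/13860
Σ_t [0,2]: t=0:+1/192 t=1:−1/36 t=2:+1/192 = -5/288
(3j)²=20/693 [(2 4 4; 0 0 0)], sign=-1
Σ_t [1,2]: t=1:−1/72 t=2:+1/96 = -1/288
(3j)²=1/462 [(2 4 4; -1 0 1)], sign=+1
⇒ 4πI² = 150/5929
I = (-1)√(150/5929/(4π)) = -0.04486937
No selection rule forces the value: the integral is nonzero (none).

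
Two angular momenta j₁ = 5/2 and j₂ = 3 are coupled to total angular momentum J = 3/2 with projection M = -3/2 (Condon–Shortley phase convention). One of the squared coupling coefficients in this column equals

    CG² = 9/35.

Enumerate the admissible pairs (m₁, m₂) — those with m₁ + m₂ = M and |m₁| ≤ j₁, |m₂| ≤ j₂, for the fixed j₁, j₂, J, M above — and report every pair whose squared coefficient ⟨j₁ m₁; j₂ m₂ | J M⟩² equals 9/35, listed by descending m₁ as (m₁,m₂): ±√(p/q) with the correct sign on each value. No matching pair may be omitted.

Admissible pairs with m₁+m₂ = M = -3/2: (-5/2,1), (-3/2,0), (-1/2,-1), (1/2,-2), (3/2,-3)
  (m₁,m₂)=(3/2,-3): CG² = 3/14, CG = +√(3/14)
  (m₁,m₂)=(1/2,-2): CG² = 2/7, CG = −√(2/7)
  (m₁,m₂)=(-1/2,-1): CG² = 9/35, CG = +√(9/35)   ← matches the target
  (m₁,m₂)=(-3/2,0): CG² = 6/35, CG = −√(6/35)
  (m₁,m₂)=(-5/2,1): CG² = 1/14, CG = +√(1/14)
Pairs with CG² = 9/35: (-1/2,-1): +√(9/35)

(-1/2,-1): +√(9/35)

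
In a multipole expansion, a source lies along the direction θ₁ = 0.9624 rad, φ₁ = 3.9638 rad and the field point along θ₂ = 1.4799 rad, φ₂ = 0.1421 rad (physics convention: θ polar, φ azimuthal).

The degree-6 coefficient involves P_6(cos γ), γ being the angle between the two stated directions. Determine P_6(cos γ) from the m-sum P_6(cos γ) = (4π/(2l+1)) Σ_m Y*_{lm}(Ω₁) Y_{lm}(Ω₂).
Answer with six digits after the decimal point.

0.209510

Summing Y*_{l m}(θ₁,φ₁)·Y_{l m}(θ₂,φ₂) over m ∈ [−6, 6]; prefactor 4π/(2·6+1) = 0.966644:
  [-6]  conj(Y_{6,-6})(Ω₁) = +0.032305-0.143888i ; Y_{6,-6}(Ω₂) = +0.310090-0.354842i ; Δ = -0.041040-0.056081i
  [-5]  conj(Y_{6,-5})(Ω₁) = +0.201311+0.293403i ; Y_{6,-5}(Ω₂) = +0.112789-0.097044i ; Δ = +0.051179+0.013557i
  [-4]  conj(Y_{6,-4})(Ω₁) = -0.414953-0.061542i ; Y_{6,-4}(Ω₂) = -0.268943+0.171778i ; Δ = +0.122170-0.054728i
  [-3]  conj(Y_{6,-3})(Ω₁) = +0.095297-0.076273i ; Y_{6,-3}(Ω₂) = -0.154696+0.070255i ; Δ = -0.009383+0.018494i
  [-2]  conj(Y_{6,-2})(Ω₁) = +0.021913-0.297115i ; Y_{6,-2}(Ω₂) = +0.264765-0.077340i ; Δ = -0.017177-0.080360i
  [-1]  conj(Y_{6,-1})(Ω₁) = +0.168137+0.180994i ; Y_{6,-1}(Ω₂) = +0.175299-0.025079i ; Δ = +0.034013+0.027511i
  [+0]  conj(Y_{6,0})(Ω₁) = +0.237639-0.000000i ; Y_{6,0}(Ω₂) = -0.264201+0.000000i ; Δ = -0.062785+0.000000i
  [+1]  conj(Y_{6,1})(Ω₁) = -0.168137+0.180994i ; Y_{6,1}(Ω₂) = -0.175299-0.025079i ; Δ = +0.034013-0.027511i
  [+2]  conj(Y_{6,2})(Ω₁) = +0.021913+0.297115i ; Y_{6,2}(Ω₂) = +0.264765+0.077340i ; Δ = -0.017177+0.080360i
  [+3]  conj(Y_{6,3})(Ω₁) = -0.095297-0.076273i ; Y_{6,3}(Ω₂) = +0.154696+0.070255i ; Δ = -0.009383-0.018494i
  [+4]  conj(Y_{6,4})(Ω₁) = -0.414953+0.061542i ; Y_{6,4}(Ω₂) = -0.268943-0.171778i ; Δ = +0.122170+0.054728i
  [+5]  conj(Y_{6,5})(Ω₁) = -0.201311+0.293403i ; Y_{6,5}(Ω₂) = -0.112789-0.097044i ; Δ = +0.051179-0.013557i
  [+6]  conj(Y_{6,6})(Ω₁) = +0.032305+0.143888i ; Y_{6,6}(Ω₂) = +0.310090+0.354842i ; Δ = -0.041040+0.056081i
Total Σ_m = +0.216739+0.000000i. Multiply by 0.966644: +0.209510+0.000000i. P_6(cos γ) = 0.209510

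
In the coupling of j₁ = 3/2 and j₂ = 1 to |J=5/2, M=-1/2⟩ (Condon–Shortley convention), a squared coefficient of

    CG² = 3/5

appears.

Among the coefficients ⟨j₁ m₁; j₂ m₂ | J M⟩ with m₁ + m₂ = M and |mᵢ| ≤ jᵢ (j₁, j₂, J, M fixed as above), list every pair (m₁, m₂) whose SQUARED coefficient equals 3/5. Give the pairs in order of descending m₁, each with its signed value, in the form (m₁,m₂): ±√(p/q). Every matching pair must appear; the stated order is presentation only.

Admissible pairs with m₁+m₂ = M = -1/2: (-3/2,1), (-1/2,0), (1/2,-1)
  (m₁,m₂)=(1/2,-1): CG² = 3/10, CG = +√(3/10)
  (m₁,m₂)=(-1/2,0): CG² = 3/5, CG = +√(3/5)   ← matches the target
  (m₁,m₂)=(-3/2,1): CG² = 1/10, CG = +√(1/10)
Pairs with CG² = 3/5: (-1/2,0): +√(3/5)

(-1/2,0): +√(3/5)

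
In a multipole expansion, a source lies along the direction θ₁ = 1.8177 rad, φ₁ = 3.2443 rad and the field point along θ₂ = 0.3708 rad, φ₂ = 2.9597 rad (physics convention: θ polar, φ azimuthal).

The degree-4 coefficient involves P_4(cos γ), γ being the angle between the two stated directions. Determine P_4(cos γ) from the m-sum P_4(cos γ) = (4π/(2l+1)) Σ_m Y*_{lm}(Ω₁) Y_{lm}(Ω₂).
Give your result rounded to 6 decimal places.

Expand P_4 via completeness: Σ_{m} conj(Y_{4,m}) at Ω₁ times Y_{4,m} at Ω₂ —
  [-4]  conj(Y_{4,-4})(Ω₁) = +0.358689+0.156251i ; Y_{4,-4}(Ω₂) = +0.005698+0.005074i ; Δ = +0.001251+0.002710i
  [-3]  conj(Y_{4,-3})(Ω₁) = +0.265780+0.084587i ; Y_{4,-3}(Ω₂) = -0.047446-0.028808i ; Δ = -0.010173-0.011670i
  [-2]  conj(Y_{4,-2})(Ω₁) = -0.179175-0.037332i ; Y_{4,-2}(Ω₂) = +0.208570+0.079409i ; Δ = -0.034406-0.022014i
  [-1]  conj(Y_{4,-1})(Ω₁) = -0.287947-0.029679i ; Y_{4,-1}(Ω₂) = -0.484133-0.089044i ; Δ = +0.136762+0.040009i
  [+0]  conj(Y_{4,0})(Ω₁) = +0.141001-0.000000i ; Y_{4,0}(Ω₂) = +0.354510+0.000000i ; Δ = +0.049986+0.000000i
  [+1]  conj(Y_{4,1})(Ω₁) = +0.287947-0.029679i ; Y_{4,1}(Ω₂) = +0.484133-0.089044i ; Δ = +0.136762-0.040009i
  [+2]  conj(Y_{4,2})(Ω₁) = -0.179175+0.037332i ; Y_{4,2}(Ω₂) = +0.208570-0.079409i ; Δ = -0.034406+0.022014i
  [+3]  conj(Y_{4,3})(Ω₁) = -0.265780+0.084587i ; Y_{4,3}(Ω₂) = +0.047446-0.028808i ; Δ = -0.010173+0.011670i
  [+4]  conj(Y_{4,4})(Ω₁) = +0.358689-0.156251i ; Y_{4,4}(Ω₂) = +0.005698-0.005074i ; Δ = +0.001251-0.002710i
Accumulated sum +0.236853+0.000000i; after 4π/(2l+1) scaling, +0.330709+0.000000i ⇒ P_4 = 0.330709

0.330709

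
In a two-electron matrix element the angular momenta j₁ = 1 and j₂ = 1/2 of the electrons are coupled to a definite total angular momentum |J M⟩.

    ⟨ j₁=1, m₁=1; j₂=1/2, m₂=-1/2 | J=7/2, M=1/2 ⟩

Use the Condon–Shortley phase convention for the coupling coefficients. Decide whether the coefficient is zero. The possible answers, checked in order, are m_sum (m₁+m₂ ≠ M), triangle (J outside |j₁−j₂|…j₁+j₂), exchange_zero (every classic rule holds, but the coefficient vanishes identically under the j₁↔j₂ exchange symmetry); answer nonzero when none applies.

m-sum: m₁+m₂ = 1+(-1/2) = 1/2, M = 1/2  ✓
triangle: need |j₁−j₂| ≤ J ≤ j₁+j₂, i.e. J ∈ [1/2, 3/2]; J = 7/2 is outside ✗ ⇒ coefficient is 0

triangle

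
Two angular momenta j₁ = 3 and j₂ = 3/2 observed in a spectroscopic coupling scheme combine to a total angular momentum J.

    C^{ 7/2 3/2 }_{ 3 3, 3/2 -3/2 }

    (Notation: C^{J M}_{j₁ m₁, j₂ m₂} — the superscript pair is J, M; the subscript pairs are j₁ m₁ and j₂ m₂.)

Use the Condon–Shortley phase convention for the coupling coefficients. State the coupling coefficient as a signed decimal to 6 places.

+0.308607

√[8·1!5!2!/9! · 6!0!0!3!5!2!] = √(38400/7)
  +(−1)^0/∏(0,1,0,0,5,2)! = 1/240  (running 1/240)
⟨..|..⟩ = √(38400/7)·(1/240) = +0.308607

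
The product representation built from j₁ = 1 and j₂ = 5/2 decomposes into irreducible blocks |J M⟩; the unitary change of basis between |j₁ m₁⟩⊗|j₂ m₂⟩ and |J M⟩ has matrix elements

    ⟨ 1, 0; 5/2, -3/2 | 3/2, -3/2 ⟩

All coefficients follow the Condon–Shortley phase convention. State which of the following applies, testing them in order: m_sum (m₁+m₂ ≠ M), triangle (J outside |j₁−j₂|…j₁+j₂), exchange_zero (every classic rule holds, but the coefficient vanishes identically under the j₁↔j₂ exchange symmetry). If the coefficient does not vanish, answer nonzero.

nonzero

m-sum: m₁+m₂ = 0+(-3/2) = -3/2, M = -3/2  ✓
triangle: |j₁−j₂| = 3/2 ≤ J = 3/2 ≤ j₁+j₂ = 7/2  ✓
exchange: j₁≠j₂ or m₁≠m₂ — the exchange symmetry imposes no constraint here
value check: CG = −√(4/15) = -0.516398 ≠ 0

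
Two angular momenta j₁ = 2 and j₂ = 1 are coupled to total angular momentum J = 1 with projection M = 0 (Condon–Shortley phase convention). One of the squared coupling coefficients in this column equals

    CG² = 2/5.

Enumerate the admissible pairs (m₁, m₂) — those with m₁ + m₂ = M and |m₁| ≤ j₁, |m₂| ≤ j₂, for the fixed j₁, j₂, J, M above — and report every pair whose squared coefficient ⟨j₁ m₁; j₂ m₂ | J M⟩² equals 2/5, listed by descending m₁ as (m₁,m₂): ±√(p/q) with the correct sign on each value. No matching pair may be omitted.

Admissible pairs with m₁+m₂ = M = 0: (-1,1), (0,0), (1,-1)
  (m₁,m₂)=(1,-1): CG² = 3/10, CG = +√(3/10)
  (m₁,m₂)=(0,0): CG² = 2/5, CG = −√(2/5)   ← matches the target
  (m₁,m₂)=(-1,1): CG² = 3/10, CG = +√(3/10)
Pairs with CG² = 2/5: (0,0): −√(2/5)

(0,0): −√(2/5)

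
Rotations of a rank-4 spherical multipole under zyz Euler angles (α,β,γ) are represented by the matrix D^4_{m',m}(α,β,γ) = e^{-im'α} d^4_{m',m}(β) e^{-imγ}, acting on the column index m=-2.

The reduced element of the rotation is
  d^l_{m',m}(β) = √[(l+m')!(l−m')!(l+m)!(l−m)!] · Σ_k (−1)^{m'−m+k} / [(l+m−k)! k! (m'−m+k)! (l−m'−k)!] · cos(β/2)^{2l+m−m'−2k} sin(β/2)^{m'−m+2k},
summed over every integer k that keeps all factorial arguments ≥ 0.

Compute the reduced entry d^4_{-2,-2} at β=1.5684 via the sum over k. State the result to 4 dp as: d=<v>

d=0.2470

d^4_{-2,-2}(β=1.5684) via the finite sum:
Half-angle: c=0.707954, s=0.706259. N=√(2·720·2·720)=1440.000000
Admissible k: 0..2 (factorial args all ≥0)
  k=0: (−1)^0·1440.0000/(1440)·0.7080^8·0.7063^0 = +0.063101
  k=1: (−1)^1·1440.0000/(120)·0.7080^6·0.7063^2 = -0.753594
  k=2: (−1)^2·1440.0000/(96)·0.7080^4·0.7063^4 = +0.937489
d^4_{-2,-2}(1.5684) = +0.063101 -0.753594 +0.937489 = +0.246996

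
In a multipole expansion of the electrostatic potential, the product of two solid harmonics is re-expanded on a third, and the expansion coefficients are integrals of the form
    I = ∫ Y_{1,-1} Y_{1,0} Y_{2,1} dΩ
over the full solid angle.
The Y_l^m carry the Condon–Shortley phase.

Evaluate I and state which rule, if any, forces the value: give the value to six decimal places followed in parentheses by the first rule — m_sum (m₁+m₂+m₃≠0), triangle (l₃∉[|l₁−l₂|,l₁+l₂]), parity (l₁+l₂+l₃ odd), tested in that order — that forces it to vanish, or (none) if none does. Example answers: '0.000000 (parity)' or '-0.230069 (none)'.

m-sum 0 ✓  L=4 even ✓  0≤2≤2 ✓
Π(2lᵢ+1) = 3×3×5 = 45
triangle coeff Δ(1,1,2) = 1/30
Σ_t [0,0]: t=0:+1/1 = 1/1
(3j)²=2/15 [(1 1 2; 0 0 0)], sign=+1
Σ_t [0,0]: t=0:+1/2 = 1/2
(3j)²=1/10 [(1 1 2; -1 0 1)], sign=-1
⇒ 4πI² = 3/5
I = (-1)√(3/5/(4π)) = -0.21850969
No selection rule forces the value: the integral is nonzero (none).

-0.218510 (none)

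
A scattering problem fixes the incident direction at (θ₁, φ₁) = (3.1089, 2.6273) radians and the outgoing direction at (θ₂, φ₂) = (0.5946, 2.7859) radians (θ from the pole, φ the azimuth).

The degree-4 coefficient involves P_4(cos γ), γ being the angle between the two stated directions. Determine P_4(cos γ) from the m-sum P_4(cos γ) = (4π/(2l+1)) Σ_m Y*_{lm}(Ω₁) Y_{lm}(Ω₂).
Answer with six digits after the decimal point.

-0.202566

Summing Y*_{l m}(θ₁,φ₁)·Y_{l m}(θ₂,φ₂) over m ∈ [−4, 4]; prefactor 4π/(2·4+1) = 1.396263:
  term(m=-4) = +0.000000-0.000000i   from Y*(Ω₁)=-0.000000-0.000000i, Y(Ω₂)=+0.006427+0.043100i
  term(m=-3) = -0.000007+0.000004i   from Y*(Ω₁)=+0.000001-0.000044i, Y(Ω₂)=-0.087975-0.159623i
  term(m=-2) = +0.000812-0.000267i   from Y*(Ω₁)=+0.001105-0.001835i, Y(Ω₂)=+0.302419+0.260667i
  term(m=-1) = -0.024123+0.003858i   from Y*(Ω₁)=+0.053724-0.030354i, Y(Ω₂)=-0.371120-0.137869i
  term(m=+0) = -0.098442+0.000000i   from Y*(Ω₁)=+0.841768-0.000000i, Y(Ω₂)=-0.116947+0.000000i
  term(m=+1) = -0.024123-0.003858i   from Y*(Ω₁)=-0.053724-0.030354i, Y(Ω₂)=+0.371120-0.137869i
  term(m=+2) = +0.000812+0.000267i   from Y*(Ω₁)=+0.001105+0.001835i, Y(Ω₂)=+0.302419-0.260667i
  term(m=+3) = -0.000007-0.000004i   from Y*(Ω₁)=-0.000001-0.000044i, Y(Ω₂)=+0.087975-0.159623i
  term(m=+4) = +0.000000+0.000000i   from Y*(Ω₁)=-0.000000+0.000000i, Y(Ω₂)=+0.006427-0.043100i
Σ over m = -0.145078+0.000000i; ×(4π/9) → -0.202566+0.000000i. Real part: -0.202566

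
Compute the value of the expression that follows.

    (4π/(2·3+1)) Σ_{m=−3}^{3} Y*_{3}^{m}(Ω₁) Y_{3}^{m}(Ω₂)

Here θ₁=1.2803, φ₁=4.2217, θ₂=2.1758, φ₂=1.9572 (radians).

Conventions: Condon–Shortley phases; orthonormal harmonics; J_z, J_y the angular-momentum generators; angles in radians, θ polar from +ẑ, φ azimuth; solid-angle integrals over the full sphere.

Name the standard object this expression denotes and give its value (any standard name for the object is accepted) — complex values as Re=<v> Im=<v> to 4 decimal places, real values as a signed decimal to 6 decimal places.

This sum is the spherical-harmonic addition theorem: it equals the Legendre polynomial P_l(cos γ) of the angle γ between the two directions.
Addition theorem: P_3(cos γ) = (4π/7) Σ_m Y*_{lm}(Ω₁) Y_{lm}(Ω₂), m = −3…3:
  m=-3: Y*=+0.365161+0.036170i  Y=+0.212767+0.092876i  product +0.074335+0.041610i
  m=-2: Y*=-0.149370+0.223369i  Y=+0.281536-0.274535i  product +0.019269+0.103894i
  m=-1: Y*=+0.086059+0.161076i  Y=-0.061855-0.152031i  product +0.019165-0.023047i
  m=+0: Y*=-0.276818-0.000000i  Y=+0.293442+0.000000i  product -0.081230-0.000000i
  m=+1: Y*=-0.086059+0.161076i  Y=+0.061855-0.152031i  product +0.019165+0.023047i
  m=+2: Y*=-0.149370-0.223369i  Y=+0.281536+0.274535i  product +0.019269-0.103894i
  m=+3: Y*=-0.365161+0.036170i  Y=-0.212767+0.092876i  product +0.074335-0.041610i
Σ over m = +0.144309+0.000000i; ×(4π/7) → +0.259063+0.000000i. Real part: 0.259063

Legendre polynomial (addition theorem), +0.259063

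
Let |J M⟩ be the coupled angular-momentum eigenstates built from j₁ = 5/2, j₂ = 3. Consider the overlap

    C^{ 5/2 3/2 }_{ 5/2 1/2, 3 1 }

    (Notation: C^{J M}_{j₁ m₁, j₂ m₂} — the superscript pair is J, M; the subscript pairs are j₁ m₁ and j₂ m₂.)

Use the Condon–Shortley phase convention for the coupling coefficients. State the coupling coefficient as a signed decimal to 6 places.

triangle: 3!×2!×3!/9! = 72/362880
(j±m)!: 3!×2!×4!×2!×4!×1! = 13824
prefactor² = (2J+1)×Δ×N² = 576/35
  k=1: −1/(1!×2!×1!×3!×1!×0!) = -1/12
  k=2: +1/(2!×1!×0!×2!×2!×1!) = 1/8
Σ = 1/24  ⇒  CG² = 576/35×(1/24)² = 1/35
CG = +√(1/35) = +0.169031

+√(1/35) = +0.169031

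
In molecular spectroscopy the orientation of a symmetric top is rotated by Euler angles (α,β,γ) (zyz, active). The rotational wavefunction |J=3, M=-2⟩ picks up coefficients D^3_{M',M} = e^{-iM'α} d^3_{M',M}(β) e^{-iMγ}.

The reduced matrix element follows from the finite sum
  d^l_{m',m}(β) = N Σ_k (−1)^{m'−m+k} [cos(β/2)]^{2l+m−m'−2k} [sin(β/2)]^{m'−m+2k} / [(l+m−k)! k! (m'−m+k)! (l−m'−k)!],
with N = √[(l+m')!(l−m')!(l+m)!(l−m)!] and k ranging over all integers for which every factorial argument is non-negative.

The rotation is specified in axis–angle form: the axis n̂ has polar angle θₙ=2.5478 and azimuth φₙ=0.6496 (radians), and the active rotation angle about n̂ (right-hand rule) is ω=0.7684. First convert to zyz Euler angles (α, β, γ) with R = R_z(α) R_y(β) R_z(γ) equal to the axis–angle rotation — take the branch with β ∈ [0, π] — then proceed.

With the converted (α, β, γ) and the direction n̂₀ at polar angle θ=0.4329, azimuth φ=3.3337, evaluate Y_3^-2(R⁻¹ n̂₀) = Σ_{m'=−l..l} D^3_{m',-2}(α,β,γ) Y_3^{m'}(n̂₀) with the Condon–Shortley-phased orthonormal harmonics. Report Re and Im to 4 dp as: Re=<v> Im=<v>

Axis–angle → zyz. n̂ = (sinθₙcosφₙ, sinθₙsinφₙ, cosθₙ) = (+0.445551, +0.338429, -0.828825), ω = 0.7684.
R = I cosω + sinω [n̂]ₓ + (1−cosω) n̂n̂ᵀ gives
  R = [+0.774802, +0.618389, +0.131443; -0.533654, +0.751205, -0.388465; -0.338963, +0.230838, +0.912040]
β = atan2(√(R₁₃²+R₂₃²), R₃₃) = 0.422564; α = atan2(R₂₃, R₁₃) mod 2π = 5.038662; γ = atan2(R₃₂, −R₃₁) mod 2π = 0.597869
Need the full column D^3_{m',-2} for m'=−3..3 at α=5.0387, β=0.4226, γ=0.5979.
cos(β/2)=0.977763, sin(β/2)=0.209714
d^3_{-3,-2}: single k=1 term ⇒ +0.459060;  D = -0.377902-0.260628i
d^3_{-2,-2}: k∈[0..1] ⇒ +0.873778 -0.200982 = +0.672796;  D = +0.184305-0.647060i
d^3_{-1,-2}: k∈[0..1] ⇒ -0.592645 +0.054527 = -0.538118;  D = -0.537477+0.026242i
d^3_{0,-2}: k∈[0..1] ⇒ +0.220165 -0.010128 = +0.210037;  D = +0.076942+0.195436i
d^3_{1,-2}: k∈[0..1] ⇒ -0.054527 +0.001254 = -0.053273;  D = +0.040699-0.034373i
d^3_{2,-2}: k∈[0..1] ⇒ +0.009246 -0.000085 = +0.009161;  D = -0.007842-0.004735i
d^3_{3,-2}: single k=0 term ⇒ -0.000971;  D = -0.000209+0.000949i
Y_3^{m'}(θ=0.4329,φ=3.3337) and Σ D·Y over m':
  (-0.3779-0.2606i)·(-0.0258+0.0168i)  (+0.1843-0.6471i)·(+0.1514-0.0612i)  (-0.5375+0.0262i)·(-0.4152+0.0808i)  (+0.0769+0.1954i)·(+0.3794+0.0000i)  (+0.0407-0.0344i)·(+0.4152+0.0808i)  (-0.0078-0.0047i)·(+0.1514+0.0612i)  (-0.0002+0.0009i)·(+0.0258+0.0168i)
Y_3^-2(R⁻¹ n̂) = +0.271439-0.101142i

Re=0.2714 Im=-0.1011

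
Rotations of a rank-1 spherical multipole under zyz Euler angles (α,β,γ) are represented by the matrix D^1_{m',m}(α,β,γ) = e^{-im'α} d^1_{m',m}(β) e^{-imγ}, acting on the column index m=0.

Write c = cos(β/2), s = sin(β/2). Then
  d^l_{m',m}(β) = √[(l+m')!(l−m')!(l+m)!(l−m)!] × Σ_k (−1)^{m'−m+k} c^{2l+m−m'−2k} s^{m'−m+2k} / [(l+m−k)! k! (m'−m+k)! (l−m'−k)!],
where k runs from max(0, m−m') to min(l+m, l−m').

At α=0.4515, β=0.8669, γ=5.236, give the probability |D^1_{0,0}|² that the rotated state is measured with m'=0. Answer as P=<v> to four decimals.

Split into d^1_{0,0}(β=0.8669) × two z-phases.
Half-angle: c=0.907522, s=0.420004. N=√(1·1·1·1)=1.000000
k: max(0,(0)−(0))=0 … min(1+(0),1−(0))=1
  k=0: (−1)^0·1.0000/(1)·0.9075^2·0.4200^0 = +0.823596
  k=1: (−1)^1·1.0000/(1)·0.9075^0·0.4200^2 = -0.176404
d^1_{0,0}(0.8669) = +0.823596 -0.176404 = +0.647193
|D^1_{0,0}|² = |d^1_{0,0}(β)|² = (+0.647193)² = 0.418859 (the z-rotation phases have unit modulus)

P=0.4189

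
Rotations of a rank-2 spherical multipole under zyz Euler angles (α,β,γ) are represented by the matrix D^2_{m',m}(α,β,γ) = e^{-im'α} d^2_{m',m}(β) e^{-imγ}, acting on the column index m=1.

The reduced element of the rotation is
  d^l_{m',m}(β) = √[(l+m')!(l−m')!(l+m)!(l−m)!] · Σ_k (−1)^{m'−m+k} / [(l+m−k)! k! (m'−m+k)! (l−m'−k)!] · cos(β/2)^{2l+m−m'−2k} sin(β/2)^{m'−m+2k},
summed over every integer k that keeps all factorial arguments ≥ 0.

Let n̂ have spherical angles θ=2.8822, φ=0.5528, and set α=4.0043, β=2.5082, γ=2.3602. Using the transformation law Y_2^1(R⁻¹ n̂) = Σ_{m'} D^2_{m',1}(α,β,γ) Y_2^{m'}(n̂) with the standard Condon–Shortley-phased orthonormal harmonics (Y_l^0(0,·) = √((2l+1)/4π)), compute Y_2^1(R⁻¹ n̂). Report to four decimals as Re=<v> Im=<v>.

Need the full column D^2_{m',1} for m'=−2..2 at α=4.0043, β=2.5082, γ=2.3602.
cos(β/2)=0.311429, sin(β/2)=0.950269
d^2_{-2,1}: single k=3 term ⇒ +0.534477;  D = +0.430361-0.316947i
d^2_{-1,1}: k∈[2..3] ⇒ +0.262744 -0.815431 = -0.552687;  D = +0.040478-0.551203i
d^2_{0,1}: k∈[1..2] ⇒ +0.070307 -0.654598 = -0.584291;  D = +0.414808+0.411498i
d^2_{1,1}: k∈[0..1] ⇒ +0.009407 -0.262744 = -0.253337;  D = -0.252500+0.020577i
d^2_{2,1}: single k=0 term ⇒ -0.057405;  D = +0.033670-0.046494i
Y_2^{m'}(θ=2.8822,φ=0.5528) and Σ D·Y over m':
  (+0.4304-0.3169i)·(+0.0114-0.0227i)  (+0.0405-0.5512i)·(-0.1630+0.1006i)  (+0.4148+0.4115i)·(+0.5685+0.0000i)  (-0.2525+0.0206i)·(+0.1630+0.1006i)  (+0.0337-0.0465i)·(+0.0114+0.0227i)
Y_2^1(R⁻¹ n̂) = +0.240587+0.292676i

Re=0.2406 Im=0.2927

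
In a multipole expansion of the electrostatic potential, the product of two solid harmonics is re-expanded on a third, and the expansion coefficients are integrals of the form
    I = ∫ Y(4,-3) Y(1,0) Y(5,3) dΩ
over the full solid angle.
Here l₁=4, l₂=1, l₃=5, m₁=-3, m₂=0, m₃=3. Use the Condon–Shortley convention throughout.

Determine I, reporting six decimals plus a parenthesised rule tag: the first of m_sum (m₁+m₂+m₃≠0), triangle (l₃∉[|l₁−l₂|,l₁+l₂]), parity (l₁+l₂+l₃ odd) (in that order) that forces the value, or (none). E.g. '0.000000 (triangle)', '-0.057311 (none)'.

-0.196426 (none)

Rules hold: Σm=0, L=10 even, 3≤5≤5.
N = 9·3·11 = 297
Δ = 0!·8!·2!/11! = 1/495
Racah Σ t=0..0: t=0:+1/576 = 1/576
⇒ 3j(4 1 5; 0 0 0)² = 5/99, sgn -1
Racah Σ t=0..0: t=0:+1/5040 = 1/5040
⇒ 3j(4 1 5; -3 0 3)² = 16/495, sgn +1
4πI² = N·(3j₀)²·(3jₘ)² = 16/33
I = -1·√(0.484848/4π) = -0.19642560
No selection rule forces the value: the integral is nonzero (none).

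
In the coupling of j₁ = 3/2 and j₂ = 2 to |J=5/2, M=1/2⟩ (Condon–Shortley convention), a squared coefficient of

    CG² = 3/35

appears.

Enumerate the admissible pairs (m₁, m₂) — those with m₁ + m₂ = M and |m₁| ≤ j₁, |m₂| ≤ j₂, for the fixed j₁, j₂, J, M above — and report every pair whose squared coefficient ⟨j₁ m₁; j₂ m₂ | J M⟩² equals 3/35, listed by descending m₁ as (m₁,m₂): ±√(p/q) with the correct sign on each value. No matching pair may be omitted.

(1/2,0): +√(3/35)

Admissible pairs with m₁+m₂ = M = 1/2: (-3/2,2), (-1/2,1), (1/2,0), (3/2,-1)
  (m₁,m₂)=(3/2,-1): CG² = 27/70, CG = +√(27/70)
  (m₁,m₂)=(1/2,0): CG² = 3/35, CG = +√(3/35)   ← matches the target
  (m₁,m₂)=(-1/2,1): CG² = 5/14, CG = −√(5/14)
  (m₁,m₂)=(-3/2,2): CG² = 6/35, CG = −√(6/35)
Pairs with CG² = 3/35: (1/2,0): +√(3/35)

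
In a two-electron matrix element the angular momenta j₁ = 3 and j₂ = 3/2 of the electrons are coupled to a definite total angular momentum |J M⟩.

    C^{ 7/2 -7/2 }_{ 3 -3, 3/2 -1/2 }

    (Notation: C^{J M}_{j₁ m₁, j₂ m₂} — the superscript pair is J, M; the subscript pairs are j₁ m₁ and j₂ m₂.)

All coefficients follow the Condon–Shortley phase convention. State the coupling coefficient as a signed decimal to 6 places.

-0.816497  (= −√(2/3))

j₁+j₂−J=1  J+j₁−j₂=5  J−j₁+j₂=2  j₁+j₂+J+1=9
(j₁±m₁, j₂±m₂, J±M) = (0,6,1,2,0,7)
P² = 38400
sum k=1..1:
  [1] −1/240 = -1/240
S = -1/240
C² = P²·S² = 2/3 ; C = -0.816497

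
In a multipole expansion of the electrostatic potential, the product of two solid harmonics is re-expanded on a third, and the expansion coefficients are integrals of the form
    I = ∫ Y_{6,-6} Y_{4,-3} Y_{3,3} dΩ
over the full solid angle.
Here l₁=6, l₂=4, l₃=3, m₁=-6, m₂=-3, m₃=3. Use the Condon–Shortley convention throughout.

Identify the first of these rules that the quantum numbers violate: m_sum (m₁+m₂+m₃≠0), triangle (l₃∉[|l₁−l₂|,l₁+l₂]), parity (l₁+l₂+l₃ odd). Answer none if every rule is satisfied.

m_sum

Σmᵢ = -6  ✗
l₃∈[|l₁−l₂|,l₁+l₂]=[2,10], have l₃=3
Σlᵢ = 13 ⇒ odd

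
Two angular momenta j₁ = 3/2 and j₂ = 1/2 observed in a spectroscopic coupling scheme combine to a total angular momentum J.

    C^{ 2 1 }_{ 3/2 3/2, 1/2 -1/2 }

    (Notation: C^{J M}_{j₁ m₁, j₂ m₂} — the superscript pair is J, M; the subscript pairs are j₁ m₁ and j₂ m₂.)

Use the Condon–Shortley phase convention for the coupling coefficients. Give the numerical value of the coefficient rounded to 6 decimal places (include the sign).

triangle: 0!·3!·1!/5! = 6/120
(j±m)!: 3!·0!·0!·1!·3!·1! = 36
prefactor² = (2J+1)·Δ·N² = 9
  k=0: +1/(0!·0!·0!·0!·3!·1!) = 1/6
Σ = 1/6  ⇒  CG² = 9·(1/6)² = 1/4
CG = +√(1/4) = +0.500000

+0.500000  (= +√(1/4))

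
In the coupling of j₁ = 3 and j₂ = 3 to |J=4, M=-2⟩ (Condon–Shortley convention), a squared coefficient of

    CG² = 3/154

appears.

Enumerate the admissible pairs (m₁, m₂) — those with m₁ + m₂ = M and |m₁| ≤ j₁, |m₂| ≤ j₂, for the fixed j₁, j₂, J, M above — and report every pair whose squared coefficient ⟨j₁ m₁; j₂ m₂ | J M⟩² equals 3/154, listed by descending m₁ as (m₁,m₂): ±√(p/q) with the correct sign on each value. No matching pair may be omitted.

Admissible pairs with m₁+m₂ = M = -2: (-3,1), (-2,0), (-1,-1), (0,-2), (1,-3)
  (m₁,m₂)=(1,-3): CG² = 27/77, CG = +√(27/77)
  (m₁,m₂)=(0,-2): CG² = 3/154, CG = +√(3/154)   ← matches the target
  (m₁,m₂)=(-1,-1): CG² = 20/77, CG = −√(20/77)
  (m₁,m₂)=(-2,0): CG² = 3/154, CG = +√(3/154)   ← matches the target
  (m₁,m₂)=(-3,1): CG² = 27/77, CG = +√(27/77)
Pairs with CG² = 3/154: (0,-2): +√(3/154); (-2,0): +√(3/154)

(0,-2): +√(3/154); (-2,0): +√(3/154)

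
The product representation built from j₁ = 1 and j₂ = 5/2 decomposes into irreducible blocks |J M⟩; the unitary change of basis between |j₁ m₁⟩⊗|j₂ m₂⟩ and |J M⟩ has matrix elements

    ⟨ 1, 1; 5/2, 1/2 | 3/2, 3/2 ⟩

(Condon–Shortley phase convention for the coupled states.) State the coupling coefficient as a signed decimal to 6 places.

triangle: 2!·0!·3!/6! = 12/720
(j±m)!: 2!·0!·3!·2!·3!·0! = 144
prefactor² = (2J+1)·Δ·N² = 48/5
  k=0: +1/(0!·2!·0!·3!·0!·0!) = 1/12
Σ = 1/12  ⇒  CG² = 48/5·(1/12)² = 1/15
CG = +√(1/15) = +0.258199

+0.258199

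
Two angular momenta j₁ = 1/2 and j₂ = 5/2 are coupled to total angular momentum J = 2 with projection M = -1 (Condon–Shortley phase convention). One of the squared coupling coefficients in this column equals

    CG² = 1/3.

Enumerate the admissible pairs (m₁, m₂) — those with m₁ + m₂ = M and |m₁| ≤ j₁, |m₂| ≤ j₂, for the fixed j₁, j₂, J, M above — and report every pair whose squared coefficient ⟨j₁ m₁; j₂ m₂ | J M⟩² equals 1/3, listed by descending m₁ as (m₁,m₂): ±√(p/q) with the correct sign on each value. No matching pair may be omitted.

(-1/2,-1/2): −√(1/3)

Admissible pairs with m₁+m₂ = M = -1: (-1/2,-1/2), (1/2,-3/2)
  (m₁,m₂)=(1/2,-3/2): CG² = 2/3, CG = +√(2/3)
  (m₁,m₂)=(-1/2,-1/2): CG² = 1/3, CG = −√(1/3)   ← matches the target
Pairs with CG² = 1/3: (-1/2,-1/2): −√(1/3)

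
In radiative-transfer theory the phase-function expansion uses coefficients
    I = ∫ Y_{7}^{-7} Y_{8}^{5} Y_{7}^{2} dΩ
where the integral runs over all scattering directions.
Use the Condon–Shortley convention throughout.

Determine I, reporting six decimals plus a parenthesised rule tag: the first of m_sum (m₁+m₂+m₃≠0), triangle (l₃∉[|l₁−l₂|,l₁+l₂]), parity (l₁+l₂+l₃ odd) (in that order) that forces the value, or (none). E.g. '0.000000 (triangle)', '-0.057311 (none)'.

0.164391 (none)

Rules hold: Σm=0, L=22 even, 1≤7≤15.
N = 15·17·15 = 3825
Δ = 8!·6!·8!/23! = 1/22086194130
Racah Σ t=1..7: t=1:−1/18289152000 t=2:+1/248832000 t=3:−1/24883200 t=4:+1/11943936 t=5:−1/24883200 t=6:+1/248832000 t=7:−1/18289152000 = 11/975421440
⇒ 3j(7 8 7; 0 0 0)² = 1750/289731, sgn -1
Racah Σ t=8..8: t=8:+1/20901888000 = 1/20901888000
⇒ 3j(7 8 7; -7 5 2)² = 546/37145, sgn -1
4πI² = N·(3j₀)²·(3jₘ)² = 1102500/3246473
I = +1·√(0.339599/4π) = 0.16439116
No selection rule forces the value: the integral is nonzero (none).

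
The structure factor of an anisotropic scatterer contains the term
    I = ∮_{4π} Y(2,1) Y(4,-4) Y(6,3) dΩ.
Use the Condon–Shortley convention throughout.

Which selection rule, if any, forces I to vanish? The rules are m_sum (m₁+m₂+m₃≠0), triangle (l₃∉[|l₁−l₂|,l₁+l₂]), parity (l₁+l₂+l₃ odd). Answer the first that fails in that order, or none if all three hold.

none

m₁+m₂+m₃ = 1 − 4 + 3 = 0  ✓
triangle: |2−4|=2 ≤ l₃=6 ≤ 2+4=6  ✓
parity: l₁+l₂+l₃ = 12 is even  ✓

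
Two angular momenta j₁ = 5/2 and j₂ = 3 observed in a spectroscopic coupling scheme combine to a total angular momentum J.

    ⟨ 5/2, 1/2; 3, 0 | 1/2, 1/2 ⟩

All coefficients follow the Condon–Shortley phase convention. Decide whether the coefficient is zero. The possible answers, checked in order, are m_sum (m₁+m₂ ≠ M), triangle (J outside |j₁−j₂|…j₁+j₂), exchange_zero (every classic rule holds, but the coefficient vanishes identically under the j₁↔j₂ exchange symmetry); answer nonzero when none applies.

nonzero

m-sum: m₁+m₂ = 1/2+0 = 1/2, M = 1/2  ✓
triangle: |j₁−j₂| = 1/2 ≤ J = 1/2 ≤ j₁+j₂ = 11/2  ✓
exchange: j₁≠j₂ or m₁≠m₂ — the exchange symmetry imposes no constraint here
value check: CG = +√(1/7) = +0.377964 ≠ 0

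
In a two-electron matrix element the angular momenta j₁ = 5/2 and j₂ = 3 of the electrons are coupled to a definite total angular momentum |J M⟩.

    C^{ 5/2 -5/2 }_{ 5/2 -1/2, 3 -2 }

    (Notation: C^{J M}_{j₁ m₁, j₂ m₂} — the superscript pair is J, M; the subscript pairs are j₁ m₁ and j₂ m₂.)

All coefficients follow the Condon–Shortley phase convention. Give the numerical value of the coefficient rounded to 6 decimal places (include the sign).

-0.597614

j₁+j₂−J=3  J+j₁−j₂=2  J−j₁+j₂=3  j₁+j₂+J+1=9
(j₁±m₁, j₂±m₂, J±M) = (2,3,1,5,0,5)
P² = 1440/7
sum k=1..1:
  [1] −1/24 = -1/24
S = -1/24
C² = P²·S² = 5/14 ; C = -0.597614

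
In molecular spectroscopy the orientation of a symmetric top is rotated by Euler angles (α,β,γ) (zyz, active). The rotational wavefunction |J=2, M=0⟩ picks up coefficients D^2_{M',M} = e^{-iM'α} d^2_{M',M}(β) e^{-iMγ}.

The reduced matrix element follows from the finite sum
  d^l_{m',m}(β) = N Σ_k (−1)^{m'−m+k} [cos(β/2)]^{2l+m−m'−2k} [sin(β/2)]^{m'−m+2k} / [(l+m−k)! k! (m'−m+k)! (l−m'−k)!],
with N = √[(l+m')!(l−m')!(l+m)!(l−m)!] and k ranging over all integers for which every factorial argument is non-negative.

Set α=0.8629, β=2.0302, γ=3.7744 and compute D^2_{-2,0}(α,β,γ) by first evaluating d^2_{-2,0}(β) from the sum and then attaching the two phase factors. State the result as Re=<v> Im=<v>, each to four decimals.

Re=-0.0760 Im=0.4861

First d^2_{-2,0}(β=2.0302), then the phase factors e^{-i(-2)α} and e^{-i(0)γ}:
c=cos(2.030200/2)=0.527535, s=sin(2.030200/2)=0.849533; N=√[1·24·2·2]=9.797959
Admissible k: 2..2 (factorial args all ≥0)
  k=2: (−1)^0·9.7980/(4)·0.5275^2·0.8495^2 = +0.491970
d^2_{-2,0}(2.0302) = +0.491970
Attach z-rotation phases: D = e^{-i(-2)(0.8629)}·(+0.491970)·e^{-i(0)(3.7744)} = -0.075952+0.486072i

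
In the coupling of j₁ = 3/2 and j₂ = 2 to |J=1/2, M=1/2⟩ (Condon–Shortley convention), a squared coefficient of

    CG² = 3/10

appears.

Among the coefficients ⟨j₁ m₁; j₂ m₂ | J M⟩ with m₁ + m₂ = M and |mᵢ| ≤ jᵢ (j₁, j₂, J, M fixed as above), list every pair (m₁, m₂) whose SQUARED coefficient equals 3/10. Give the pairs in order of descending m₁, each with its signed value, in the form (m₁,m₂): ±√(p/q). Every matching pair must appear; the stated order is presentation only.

Admissible pairs with m₁+m₂ = M = 1/2: (-3/2,2), (-1/2,1), (1/2,0), (3/2,-1)
  (m₁,m₂)=(3/2,-1): CG² = 1/10, CG = +√(1/10)
  (m₁,m₂)=(1/2,0): CG² = 1/5, CG = −√(1/5)
  (m₁,m₂)=(-1/2,1): CG² = 3/10, CG = +√(3/10)   ← matches the target
  (m₁,m₂)=(-3/2,2): CG² = 2/5, CG = −√(2/5)
Pairs with CG² = 3/10: (-1/2,1): +√(3/10)

(-1/2,1): +√(3/10)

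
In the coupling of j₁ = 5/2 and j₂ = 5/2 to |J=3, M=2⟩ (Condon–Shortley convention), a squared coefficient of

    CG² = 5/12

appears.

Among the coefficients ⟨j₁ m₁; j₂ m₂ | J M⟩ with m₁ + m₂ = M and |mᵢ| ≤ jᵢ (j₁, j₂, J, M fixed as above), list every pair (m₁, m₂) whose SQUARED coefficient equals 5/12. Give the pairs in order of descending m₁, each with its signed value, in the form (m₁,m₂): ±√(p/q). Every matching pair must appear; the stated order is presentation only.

Admissible pairs with m₁+m₂ = M = 2: (-1/2,5/2), (1/2,3/2), (3/2,1/2), (5/2,-1/2)
  (m₁,m₂)=(5/2,-1/2): CG² = 5/12, CG = +√(5/12)   ← matches the target
  (m₁,m₂)=(3/2,1/2): CG² = 1/12, CG = −√(1/12)
  (m₁,m₂)=(1/2,3/2): CG² = 1/12, CG = −√(1/12)
  (m₁,m₂)=(-1/2,5/2): CG² = 5/12, CG = +√(5/12)   ← matches the target
Pairs with CG² = 5/12: (5/2,-1/2): +√(5/12); (-1/2,5/2): +√(5/12)

(5/2,-1/2): +√(5/12); (-1/2,5/2): +√(5/12)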